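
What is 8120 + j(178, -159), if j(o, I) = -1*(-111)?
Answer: 8231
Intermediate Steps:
j(o, I) = 111
8120 + j(178, -159) = 8120 + 111 = 8231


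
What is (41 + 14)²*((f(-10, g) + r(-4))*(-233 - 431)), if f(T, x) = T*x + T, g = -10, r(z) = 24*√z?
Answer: -180774000 - 96412800*I ≈ -1.8077e+8 - 9.6413e+7*I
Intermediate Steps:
f(T, x) = T + T*x
(41 + 14)²*((f(-10, g) + r(-4))*(-233 - 431)) = (41 + 14)²*((-10*(1 - 10) + 24*√(-4))*(-233 - 431)) = 55²*((-10*(-9) + 24*(2*I))*(-664)) = 3025*((90 + 48*I)*(-664)) = 3025*(-59760 - 31872*I) = -180774000 - 96412800*I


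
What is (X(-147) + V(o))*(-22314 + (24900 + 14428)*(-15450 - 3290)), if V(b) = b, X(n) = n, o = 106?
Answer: 30218190394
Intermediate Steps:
(X(-147) + V(o))*(-22314 + (24900 + 14428)*(-15450 - 3290)) = (-147 + 106)*(-22314 + (24900 + 14428)*(-15450 - 3290)) = -41*(-22314 + 39328*(-18740)) = -41*(-22314 - 737006720) = -41*(-737029034) = 30218190394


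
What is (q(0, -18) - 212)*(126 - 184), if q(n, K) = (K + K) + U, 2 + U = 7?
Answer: 14094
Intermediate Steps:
U = 5 (U = -2 + 7 = 5)
q(n, K) = 5 + 2*K (q(n, K) = (K + K) + 5 = 2*K + 5 = 5 + 2*K)
(q(0, -18) - 212)*(126 - 184) = ((5 + 2*(-18)) - 212)*(126 - 184) = ((5 - 36) - 212)*(-58) = (-31 - 212)*(-58) = -243*(-58) = 14094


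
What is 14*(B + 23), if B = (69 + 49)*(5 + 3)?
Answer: 13538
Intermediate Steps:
B = 944 (B = 118*8 = 944)
14*(B + 23) = 14*(944 + 23) = 14*967 = 13538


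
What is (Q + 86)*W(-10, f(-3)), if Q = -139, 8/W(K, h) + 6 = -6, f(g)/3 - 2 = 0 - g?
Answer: 106/3 ≈ 35.333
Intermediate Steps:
f(g) = 6 - 3*g (f(g) = 6 + 3*(0 - g) = 6 + 3*(-g) = 6 - 3*g)
W(K, h) = -⅔ (W(K, h) = 8/(-6 - 6) = 8/(-12) = 8*(-1/12) = -⅔)
(Q + 86)*W(-10, f(-3)) = (-139 + 86)*(-⅔) = -53*(-⅔) = 106/3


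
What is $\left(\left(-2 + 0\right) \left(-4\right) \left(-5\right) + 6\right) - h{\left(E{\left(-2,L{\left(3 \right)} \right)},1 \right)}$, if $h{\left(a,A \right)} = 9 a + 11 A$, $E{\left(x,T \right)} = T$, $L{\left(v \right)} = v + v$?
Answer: $-99$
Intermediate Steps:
$L{\left(v \right)} = 2 v$
$\left(\left(-2 + 0\right) \left(-4\right) \left(-5\right) + 6\right) - h{\left(E{\left(-2,L{\left(3 \right)} \right)},1 \right)} = \left(\left(-2 + 0\right) \left(-4\right) \left(-5\right) + 6\right) - \left(9 \cdot 2 \cdot 3 + 11 \cdot 1\right) = \left(\left(-2\right) \left(-4\right) \left(-5\right) + 6\right) - \left(9 \cdot 6 + 11\right) = \left(8 \left(-5\right) + 6\right) - \left(54 + 11\right) = \left(-40 + 6\right) - 65 = -34 - 65 = -99$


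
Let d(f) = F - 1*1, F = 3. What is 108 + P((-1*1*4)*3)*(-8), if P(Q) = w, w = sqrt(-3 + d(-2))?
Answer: 108 - 8*I ≈ 108.0 - 8.0*I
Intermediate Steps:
d(f) = 2 (d(f) = 3 - 1*1 = 3 - 1 = 2)
w = I (w = sqrt(-3 + 2) = sqrt(-1) = I ≈ 1.0*I)
P(Q) = I
108 + P((-1*1*4)*3)*(-8) = 108 + I*(-8) = 108 - 8*I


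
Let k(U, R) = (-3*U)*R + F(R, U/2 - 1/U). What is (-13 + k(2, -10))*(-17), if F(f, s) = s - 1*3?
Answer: -1513/2 ≈ -756.50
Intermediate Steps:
F(f, s) = -3 + s (F(f, s) = s - 3 = -3 + s)
k(U, R) = -3 + U/2 - 1/U - 3*R*U (k(U, R) = (-3*U)*R + (-3 + (U/2 - 1/U)) = -3*R*U + (-3 + (U*(½) - 1/U)) = -3*R*U + (-3 + (U/2 - 1/U)) = -3*R*U + (-3 + U/2 - 1/U) = -3 + U/2 - 1/U - 3*R*U)
(-13 + k(2, -10))*(-17) = (-13 + (-3 + (½)*2 - 1/2 - 3*(-10)*2))*(-17) = (-13 + (-3 + 1 - 1*½ + 60))*(-17) = (-13 + (-3 + 1 - ½ + 60))*(-17) = (-13 + 115/2)*(-17) = (89/2)*(-17) = -1513/2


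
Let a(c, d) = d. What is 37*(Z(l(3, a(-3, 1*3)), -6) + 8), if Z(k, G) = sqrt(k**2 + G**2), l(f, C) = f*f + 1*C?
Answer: 296 + 222*sqrt(5) ≈ 792.41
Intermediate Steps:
l(f, C) = C + f**2 (l(f, C) = f**2 + C = C + f**2)
Z(k, G) = sqrt(G**2 + k**2)
37*(Z(l(3, a(-3, 1*3)), -6) + 8) = 37*(sqrt((-6)**2 + (1*3 + 3**2)**2) + 8) = 37*(sqrt(36 + (3 + 9)**2) + 8) = 37*(sqrt(36 + 12**2) + 8) = 37*(sqrt(36 + 144) + 8) = 37*(sqrt(180) + 8) = 37*(6*sqrt(5) + 8) = 37*(8 + 6*sqrt(5)) = 296 + 222*sqrt(5)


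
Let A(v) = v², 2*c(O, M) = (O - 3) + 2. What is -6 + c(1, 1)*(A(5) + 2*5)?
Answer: -6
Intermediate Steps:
c(O, M) = -½ + O/2 (c(O, M) = ((O - 3) + 2)/2 = ((-3 + O) + 2)/2 = (-1 + O)/2 = -½ + O/2)
-6 + c(1, 1)*(A(5) + 2*5) = -6 + (-½ + (½)*1)*(5² + 2*5) = -6 + (-½ + ½)*(25 + 10) = -6 + 0*35 = -6 + 0 = -6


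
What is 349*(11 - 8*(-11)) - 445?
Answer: 34106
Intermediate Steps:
349*(11 - 8*(-11)) - 445 = 349*(11 + 88) - 445 = 349*99 - 445 = 34551 - 445 = 34106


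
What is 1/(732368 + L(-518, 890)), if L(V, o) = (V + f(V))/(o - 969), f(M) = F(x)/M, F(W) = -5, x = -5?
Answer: 40922/29970231615 ≈ 1.3654e-6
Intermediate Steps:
f(M) = -5/M
L(V, o) = (V - 5/V)/(-969 + o) (L(V, o) = (V - 5/V)/(o - 969) = (V - 5/V)/(-969 + o))
1/(732368 + L(-518, 890)) = 1/(732368 + (-5 + (-518)²)/((-518)*(-969 + 890))) = 1/(732368 - 1/518*(-5 + 268324)/(-79)) = 1/(732368 - 1/518*(-1/79)*268319) = 1/(732368 + 268319/40922) = 1/(29970231615/40922) = 40922/29970231615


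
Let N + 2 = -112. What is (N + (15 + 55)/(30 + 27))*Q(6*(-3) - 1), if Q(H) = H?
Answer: 6428/3 ≈ 2142.7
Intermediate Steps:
N = -114 (N = -2 - 112 = -114)
(N + (15 + 55)/(30 + 27))*Q(6*(-3) - 1) = (-114 + (15 + 55)/(30 + 27))*(6*(-3) - 1) = (-114 + 70/57)*(-18 - 1) = (-114 + 70*(1/57))*(-19) = (-114 + 70/57)*(-19) = -6428/57*(-19) = 6428/3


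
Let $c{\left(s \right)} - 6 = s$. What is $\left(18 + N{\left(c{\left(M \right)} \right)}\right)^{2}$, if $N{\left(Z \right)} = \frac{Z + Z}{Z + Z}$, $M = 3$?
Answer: $361$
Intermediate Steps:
$c{\left(s \right)} = 6 + s$
$N{\left(Z \right)} = 1$ ($N{\left(Z \right)} = \frac{2 Z}{2 Z} = 2 Z \frac{1}{2 Z} = 1$)
$\left(18 + N{\left(c{\left(M \right)} \right)}\right)^{2} = \left(18 + 1\right)^{2} = 19^{2} = 361$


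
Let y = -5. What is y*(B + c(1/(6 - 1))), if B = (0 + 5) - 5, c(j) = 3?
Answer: -15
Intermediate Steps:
B = 0 (B = 5 - 5 = 0)
y*(B + c(1/(6 - 1))) = -5*(0 + 3) = -5*3 = -15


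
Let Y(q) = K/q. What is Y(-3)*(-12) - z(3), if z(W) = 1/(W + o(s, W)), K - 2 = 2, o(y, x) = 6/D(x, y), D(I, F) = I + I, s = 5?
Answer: 63/4 ≈ 15.750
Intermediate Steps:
D(I, F) = 2*I
o(y, x) = 3/x (o(y, x) = 6/((2*x)) = 6*(1/(2*x)) = 3/x)
K = 4 (K = 2 + 2 = 4)
Y(q) = 4/q
z(W) = 1/(W + 3/W)
Y(-3)*(-12) - z(3) = (4/(-3))*(-12) - 3/(3 + 3**2) = (4*(-1/3))*(-12) - 3/(3 + 9) = -4/3*(-12) - 3/12 = 16 - 3/12 = 16 - 1*1/4 = 16 - 1/4 = 63/4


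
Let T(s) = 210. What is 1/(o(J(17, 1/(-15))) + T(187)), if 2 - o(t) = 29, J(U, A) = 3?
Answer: 1/183 ≈ 0.0054645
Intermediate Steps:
o(t) = -27 (o(t) = 2 - 1*29 = 2 - 29 = -27)
1/(o(J(17, 1/(-15))) + T(187)) = 1/(-27 + 210) = 1/183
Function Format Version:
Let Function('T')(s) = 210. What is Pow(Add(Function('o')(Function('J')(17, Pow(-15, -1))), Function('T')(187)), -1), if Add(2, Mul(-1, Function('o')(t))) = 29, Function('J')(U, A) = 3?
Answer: Rational(1, 183) ≈ 0.0054645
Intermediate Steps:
Function('o')(t) = -27 (Function('o')(t) = Add(2, Mul(-1, 29)) = Add(2, -29) = -27)
Pow(Add(Function('o')(Function('J')(17, Pow(-15, -1))), Function('T')(187)), -1) = Pow(Add(-27, 210), -1) = Pow(183, -1) = Rational(1, 183)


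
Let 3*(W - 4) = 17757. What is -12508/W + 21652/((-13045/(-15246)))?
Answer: 1955056992956/77265535 ≈ 25303.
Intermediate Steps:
W = 5923 (W = 4 + (1/3)*17757 = 4 + 5919 = 5923)
-12508/W + 21652/((-13045/(-15246))) = -12508/5923 + 21652/((-13045/(-15246))) = -12508*1/5923 + 21652/((-13045*(-1/15246))) = -12508/5923 + 21652/(13045/15246) = -12508/5923 + 21652*(15246/13045) = -12508/5923 + 330106392/13045 = 1955056992956/77265535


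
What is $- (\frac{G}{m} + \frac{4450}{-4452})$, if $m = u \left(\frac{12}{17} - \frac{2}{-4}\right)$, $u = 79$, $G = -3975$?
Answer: $\frac{308050675}{7210014} \approx 42.725$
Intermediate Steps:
$m = \frac{3239}{34}$ ($m = 79 \left(\frac{12}{17} - \frac{2}{-4}\right) = 79 \left(12 \cdot \frac{1}{17} - - \frac{1}{2}\right) = 79 \left(\frac{12}{17} + \frac{1}{2}\right) = 79 \cdot \frac{41}{34} = \frac{3239}{34} \approx 95.265$)
$- (\frac{G}{m} + \frac{4450}{-4452}) = - (- \frac{3975}{\frac{3239}{34}} + \frac{4450}{-4452}) = - (\left(-3975\right) \frac{34}{3239} + 4450 \left(- \frac{1}{4452}\right)) = - (- \frac{135150}{3239} - \frac{2225}{2226}) = \left(-1\right) \left(- \frac{308050675}{7210014}\right) = \frac{308050675}{7210014}$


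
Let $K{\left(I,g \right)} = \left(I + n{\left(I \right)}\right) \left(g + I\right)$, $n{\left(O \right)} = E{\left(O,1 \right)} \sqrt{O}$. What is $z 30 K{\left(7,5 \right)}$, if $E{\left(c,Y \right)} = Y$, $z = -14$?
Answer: $-35280 - 5040 \sqrt{7} \approx -48615.0$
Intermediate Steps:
$n{\left(O \right)} = \sqrt{O}$ ($n{\left(O \right)} = 1 \sqrt{O} = \sqrt{O}$)
$K{\left(I,g \right)} = \left(I + g\right) \left(I + \sqrt{I}\right)$ ($K{\left(I,g \right)} = \left(I + \sqrt{I}\right) \left(g + I\right) = \left(I + \sqrt{I}\right) \left(I + g\right) = \left(I + g\right) \left(I + \sqrt{I}\right)$)
$z 30 K{\left(7,5 \right)} = \left(-14\right) 30 \left(7^{2} + 7^{\frac{3}{2}} + 7 \cdot 5 + 5 \sqrt{7}\right) = - 420 \left(49 + 7 \sqrt{7} + 35 + 5 \sqrt{7}\right) = - 420 \left(84 + 12 \sqrt{7}\right) = -35280 - 5040 \sqrt{7}$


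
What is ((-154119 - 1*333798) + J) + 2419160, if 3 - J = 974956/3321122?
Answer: 3206951301528/1660561 ≈ 1.9312e+6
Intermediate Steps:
J = 4494205/1660561 (J = 3 - 974956/3321122 = 3 - 1*487478/1660561 = 3 - 487478/1660561 = 4494205/1660561 ≈ 2.7064)
((-154119 - 1*333798) + J) + 2419160 = ((-154119 - 1*333798) + 4494205/1660561) + 2419160 = ((-154119 - 333798) + 4494205/1660561) + 2419160 = (-487917 + 4494205/1660561) + 2419160 = -810211447232/1660561 + 2419160 = 3206951301528/1660561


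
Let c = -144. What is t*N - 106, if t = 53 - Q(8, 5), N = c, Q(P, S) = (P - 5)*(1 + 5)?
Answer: -5146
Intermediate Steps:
Q(P, S) = -30 + 6*P (Q(P, S) = (-5 + P)*6 = -30 + 6*P)
N = -144
t = 35 (t = 53 - (-30 + 6*8) = 53 - (-30 + 48) = 53 - 1*18 = 53 - 18 = 35)
t*N - 106 = 35*(-144) - 106 = -5040 - 106 = -5146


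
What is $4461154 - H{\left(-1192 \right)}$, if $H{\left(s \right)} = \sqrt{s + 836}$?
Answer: $4461154 - 2 i \sqrt{89} \approx 4.4612 \cdot 10^{6} - 18.868 i$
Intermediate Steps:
$H{\left(s \right)} = \sqrt{836 + s}$
$4461154 - H{\left(-1192 \right)} = 4461154 - \sqrt{836 - 1192} = 4461154 - \sqrt{-356} = 4461154 - 2 i \sqrt{89}$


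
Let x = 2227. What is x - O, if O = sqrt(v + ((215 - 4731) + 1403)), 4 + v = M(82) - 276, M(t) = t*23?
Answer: 2227 - I*sqrt(1507) ≈ 2227.0 - 38.82*I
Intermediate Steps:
M(t) = 23*t
v = 1606 (v = -4 + (23*82 - 276) = -4 + (1886 - 276) = -4 + 1610 = 1606)
O = I*sqrt(1507) (O = sqrt(1606 + ((215 - 4731) + 1403)) = sqrt(1606 + (-4516 + 1403)) = sqrt(1606 - 3113) = sqrt(-1507) = I*sqrt(1507) ≈ 38.82*I)
x - O = 2227 - I*sqrt(1507)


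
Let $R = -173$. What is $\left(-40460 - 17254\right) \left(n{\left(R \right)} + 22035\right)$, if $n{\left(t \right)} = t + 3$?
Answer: $-1261916610$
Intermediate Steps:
$n{\left(t \right)} = 3 + t$
$\left(-40460 - 17254\right) \left(n{\left(R \right)} + 22035\right) = \left(-40460 - 17254\right) \left(\left(3 - 173\right) + 22035\right) = - 57714 \left(-170 + 22035\right) = \left(-57714\right) 21865 = -1261916610$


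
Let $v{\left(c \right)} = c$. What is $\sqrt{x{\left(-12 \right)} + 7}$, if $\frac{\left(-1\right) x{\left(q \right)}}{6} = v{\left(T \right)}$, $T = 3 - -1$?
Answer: $i \sqrt{17} \approx 4.1231 i$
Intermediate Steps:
$T = 4$ ($T = 3 + 1 = 4$)
$x{\left(q \right)} = -24$ ($x{\left(q \right)} = \left(-6\right) 4 = -24$)
$\sqrt{x{\left(-12 \right)} + 7} = \sqrt{-24 + 7} = \sqrt{-17} = i \sqrt{17}$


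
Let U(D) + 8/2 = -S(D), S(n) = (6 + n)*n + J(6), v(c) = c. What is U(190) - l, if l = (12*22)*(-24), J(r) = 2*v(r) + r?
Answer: -30926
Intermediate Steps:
J(r) = 3*r (J(r) = 2*r + r = 3*r)
S(n) = 18 + n*(6 + n) (S(n) = (6 + n)*n + 3*6 = n*(6 + n) + 18 = 18 + n*(6 + n))
U(D) = -22 - D**2 - 6*D (U(D) = -4 - (18 + D**2 + 6*D) = -4 + (-18 - D**2 - 6*D) = -22 - D**2 - 6*D)
l = -6336 (l = 264*(-24) = -6336)
U(190) - l = (-22 - 1*190**2 - 6*190) - 1*(-6336) = (-22 - 1*36100 - 1140) + 6336 = (-22 - 36100 - 1140) + 6336 = -37262 + 6336 = -30926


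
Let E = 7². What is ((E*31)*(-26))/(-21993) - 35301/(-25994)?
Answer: 43975169/13943562 ≈ 3.1538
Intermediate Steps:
E = 49
((E*31)*(-26))/(-21993) - 35301/(-25994) = ((49*31)*(-26))/(-21993) - 35301/(-25994) = (1519*(-26))*(-1/21993) - 35301*(-1/25994) = -39494*(-1/21993) + 861/634 = 39494/21993 + 861/634 = 43975169/13943562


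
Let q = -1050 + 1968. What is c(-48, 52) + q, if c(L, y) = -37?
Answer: 881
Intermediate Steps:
q = 918
c(-48, 52) + q = -37 + 918 = 881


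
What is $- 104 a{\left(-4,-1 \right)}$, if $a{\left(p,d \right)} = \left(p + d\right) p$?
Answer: $-2080$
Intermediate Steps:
$a{\left(p,d \right)} = p \left(d + p\right)$ ($a{\left(p,d \right)} = \left(d + p\right) p = p \left(d + p\right)$)
$- 104 a{\left(-4,-1 \right)} = - 104 \left(- 4 \left(-1 - 4\right)\right) = - 104 \left(\left(-4\right) \left(-5\right)\right) = \left(-104\right) 20 = -2080$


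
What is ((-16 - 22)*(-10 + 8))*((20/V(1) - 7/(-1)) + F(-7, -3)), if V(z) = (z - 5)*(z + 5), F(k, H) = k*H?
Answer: 6194/3 ≈ 2064.7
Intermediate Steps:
F(k, H) = H*k
V(z) = (-5 + z)*(5 + z)
((-16 - 22)*(-10 + 8))*((20/V(1) - 7/(-1)) + F(-7, -3)) = ((-16 - 22)*(-10 + 8))*((20/(-25 + 1²) - 7/(-1)) - 3*(-7)) = (-38*(-2))*((20/(-25 + 1) - 7*(-1)) + 21) = 76*((20/(-24) + 7) + 21) = 76*((20*(-1/24) + 7) + 21) = 76*((-⅚ + 7) + 21) = 76*(37/6 + 21) = 76*(163/6) = 6194/3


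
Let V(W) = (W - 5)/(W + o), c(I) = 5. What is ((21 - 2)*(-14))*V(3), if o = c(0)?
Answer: 133/2 ≈ 66.500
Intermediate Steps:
o = 5
V(W) = (-5 + W)/(5 + W) (V(W) = (W - 5)/(W + 5) = (-5 + W)/(5 + W))
((21 - 2)*(-14))*V(3) = ((21 - 2)*(-14))*((-5 + 3)/(5 + 3)) = (19*(-14))*(-2/8) = -133*(-2)/4 = -266*(-¼) = 133/2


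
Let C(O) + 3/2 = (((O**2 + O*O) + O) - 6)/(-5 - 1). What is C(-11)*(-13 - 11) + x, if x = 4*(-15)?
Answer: 876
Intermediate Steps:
C(O) = -1/2 - O**2/3 - O/6 (C(O) = -3/2 + (((O**2 + O*O) + O) - 6)/(-5 - 1) = -3/2 + (((O**2 + O**2) + O) - 6)/(-6) = -3/2 + ((2*O**2 + O) - 6)*(-1/6) = -3/2 + ((O + 2*O**2) - 6)*(-1/6) = -3/2 + (-6 + O + 2*O**2)*(-1/6) = -3/2 + (1 - O**2/3 - O/6) = -1/2 - O**2/3 - O/6)
x = -60
C(-11)*(-13 - 11) + x = (-1/2 - 1/3*(-11)**2 - 1/6*(-11))*(-13 - 11) - 60 = (-1/2 - 1/3*121 + 11/6)*(-24) - 60 = (-1/2 - 121/3 + 11/6)*(-24) - 60 = -39*(-24) - 60 = 936 - 60 = 876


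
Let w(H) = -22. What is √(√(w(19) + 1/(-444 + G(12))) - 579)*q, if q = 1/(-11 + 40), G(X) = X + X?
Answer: √(-25533900 + 210*I*√970305)/6090 ≈ 0.003361 + 0.82975*I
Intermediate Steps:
G(X) = 2*X
q = 1/29 ≈ 0.034483
√(√(w(19) + 1/(-444 + G(12))) - 579)*q = √(√(-22 + 1/(-444 + 2*12)) - 579)*(1/29) = √(√(-22 + 1/(-444 + 24)) - 579)*(1/29) = √(√(-22 + 1/(-420)) - 579)*(1/29) = √(√(-22 - 1/420) - 579)*(1/29) = √(√(-9241/420) - 579)*(1/29) = √(I*√970305/210 - 579)*(1/29) = √(-579 + I*√970305/210)*(1/29) = √(-579 + I*√970305/210)/29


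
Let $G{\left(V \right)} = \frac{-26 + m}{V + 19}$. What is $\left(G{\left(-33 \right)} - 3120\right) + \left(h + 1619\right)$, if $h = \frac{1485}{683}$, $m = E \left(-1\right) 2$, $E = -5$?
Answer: $- \frac{7160422}{4781} \approx -1497.7$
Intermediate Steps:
$m = 10$ ($m = \left(-5\right) \left(-1\right) 2 = 5 \cdot 2 = 10$)
$h = \frac{1485}{683}$ ($h = 1485 \cdot \frac{1}{683} = \frac{1485}{683} \approx 2.1742$)
$G{\left(V \right)} = - \frac{16}{19 + V}$ ($G{\left(V \right)} = \frac{-26 + 10}{V + 19} = - \frac{16}{19 + V}$)
$\left(G{\left(-33 \right)} - 3120\right) + \left(h + 1619\right) = \left(- \frac{16}{19 - 33} - 3120\right) + \left(\frac{1485}{683} + 1619\right) = \left(- \frac{16}{-14} - 3120\right) + \frac{1107262}{683} = \left(\left(-16\right) \left(- \frac{1}{14}\right) - 3120\right) + \frac{1107262}{683} = \left(\frac{8}{7} - 3120\right) + \frac{1107262}{683} = - \frac{21832}{7} + \frac{1107262}{683} = - \frac{7160422}{4781}$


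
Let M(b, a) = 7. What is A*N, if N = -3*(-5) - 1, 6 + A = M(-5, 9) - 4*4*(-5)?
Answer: 1134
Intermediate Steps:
A = 81 (A = -6 + (7 - 4*4*(-5)) = -6 + (7 - 16*(-5)) = -6 + (7 - 1*(-80)) = -6 + (7 + 80) = -6 + 87 = 81)
N = 14 (N = 15 - 1 = 14)
A*N = 81*14 = 1134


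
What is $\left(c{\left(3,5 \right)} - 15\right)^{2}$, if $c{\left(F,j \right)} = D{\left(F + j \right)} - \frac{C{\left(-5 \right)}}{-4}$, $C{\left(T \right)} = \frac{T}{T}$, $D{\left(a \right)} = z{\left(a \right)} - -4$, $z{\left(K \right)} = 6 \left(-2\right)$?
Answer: $\frac{8281}{16} \approx 517.56$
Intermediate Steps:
$z{\left(K \right)} = -12$
$D{\left(a \right)} = -8$ ($D{\left(a \right)} = -12 - -4 = -12 + 4 = -8$)
$C{\left(T \right)} = 1$
$c{\left(F,j \right)} = - \frac{31}{4}$ ($c{\left(F,j \right)} = -8 - 1 \frac{1}{-4} = -8 - 1 \left(- \frac{1}{4}\right) = -8 - - \frac{1}{4} = -8 + \frac{1}{4} = - \frac{31}{4}$)
$\left(c{\left(3,5 \right)} - 15\right)^{2} = \left(- \frac{31}{4} - 15\right)^{2} = \left(- \frac{91}{4}\right)^{2} = \frac{8281}{16}$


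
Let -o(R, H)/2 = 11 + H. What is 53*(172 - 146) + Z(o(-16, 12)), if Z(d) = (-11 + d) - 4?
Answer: 1317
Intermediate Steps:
o(R, H) = -22 - 2*H (o(R, H) = -2*(11 + H) = -22 - 2*H)
Z(d) = -15 + d
53*(172 - 146) + Z(o(-16, 12)) = 53*(172 - 146) + (-15 + (-22 - 2*12)) = 53*26 + (-15 + (-22 - 24)) = 1378 + (-15 - 46) = 1378 - 61 = 1317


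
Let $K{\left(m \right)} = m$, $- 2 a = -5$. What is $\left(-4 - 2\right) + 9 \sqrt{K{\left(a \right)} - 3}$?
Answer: $-6 + \frac{9 i \sqrt{2}}{2} \approx -6.0 + 6.364 i$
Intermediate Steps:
$a = \frac{5}{2}$ ($a = \left(- \frac{1}{2}\right) \left(-5\right) = \frac{5}{2} \approx 2.5$)
$\left(-4 - 2\right) + 9 \sqrt{K{\left(a \right)} - 3} = \left(-4 - 2\right) + 9 \sqrt{\frac{5}{2} - 3} = \left(-4 - 2\right) + 9 \sqrt{- \frac{1}{2}} = -6 + 9 \frac{i \sqrt{2}}{2} = -6 + \frac{9 i \sqrt{2}}{2}$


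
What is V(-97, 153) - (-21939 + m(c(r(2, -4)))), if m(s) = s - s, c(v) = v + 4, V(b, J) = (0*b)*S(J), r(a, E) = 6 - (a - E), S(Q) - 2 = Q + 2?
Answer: 21939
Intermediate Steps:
S(Q) = 4 + Q (S(Q) = 2 + (Q + 2) = 2 + (2 + Q) = 4 + Q)
r(a, E) = 6 + E - a (r(a, E) = 6 + (E - a) = 6 + E - a)
V(b, J) = 0 (V(b, J) = (0*b)*(4 + J) = 0*(4 + J) = 0)
c(v) = 4 + v
m(s) = 0
V(-97, 153) - (-21939 + m(c(r(2, -4)))) = 0 - (-21939 + 0) = 0 - 1*(-21939) = 0 + 21939 = 21939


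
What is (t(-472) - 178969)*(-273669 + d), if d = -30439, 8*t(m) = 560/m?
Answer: 3211131035413/59 ≈ 5.4426e+10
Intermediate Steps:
t(m) = 70/m (t(m) = (560/m)/8 = 70/m)
(t(-472) - 178969)*(-273669 + d) = (70/(-472) - 178969)*(-273669 - 30439) = (70*(-1/472) - 178969)*(-304108) = (-35/236 - 178969)*(-304108) = -42236719/236*(-304108) = 3211131035413/59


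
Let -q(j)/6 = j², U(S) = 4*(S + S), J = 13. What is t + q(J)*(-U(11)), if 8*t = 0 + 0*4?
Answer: 89232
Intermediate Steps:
t = 0 (t = (0 + 0*4)/8 = (0 + 0)/8 = (⅛)*0 = 0)
U(S) = 8*S (U(S) = 4*(2*S) = 8*S)
q(j) = -6*j²
t + q(J)*(-U(11)) = 0 + (-6*13²)*(-8*11) = 0 + (-6*169)*(-1*88) = 0 - 1014*(-88) = 0 + 89232 = 89232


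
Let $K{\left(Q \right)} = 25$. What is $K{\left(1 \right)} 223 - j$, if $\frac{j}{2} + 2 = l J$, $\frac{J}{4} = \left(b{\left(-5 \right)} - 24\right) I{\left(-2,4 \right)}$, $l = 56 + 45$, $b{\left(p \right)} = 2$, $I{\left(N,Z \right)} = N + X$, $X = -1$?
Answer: $-47749$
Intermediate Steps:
$I{\left(N,Z \right)} = -1 + N$ ($I{\left(N,Z \right)} = N - 1 = -1 + N$)
$l = 101$
$J = 264$ ($J = 4 \left(2 - 24\right) \left(-1 - 2\right) = 4 \left(\left(-22\right) \left(-3\right)\right) = 4 \cdot 66 = 264$)
$j = 53324$ ($j = -4 + 2 \cdot 101 \cdot 264 = -4 + 2 \cdot 26664 = -4 + 53328 = 53324$)
$K{\left(1 \right)} 223 - j = 25 \cdot 223 - 53324 = 5575 - 53324 = -47749$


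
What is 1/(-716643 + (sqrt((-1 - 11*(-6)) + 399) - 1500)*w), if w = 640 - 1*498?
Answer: -929643/864226751353 - 568*sqrt(29)/864226751353 ≈ -1.0792e-6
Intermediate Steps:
w = 142 (w = 640 - 498 = 142)
1/(-716643 + (sqrt((-1 - 11*(-6)) + 399) - 1500)*w) = 1/(-716643 + (sqrt((-1 - 11*(-6)) + 399) - 1500)*142) = 1/(-716643 + (sqrt((-1 + 66) + 399) - 1500)*142) = 1/(-716643 + (sqrt(65 + 399) - 1500)*142) = 1/(-716643 + (sqrt(464) - 1500)*142) = 1/(-716643 + (4*sqrt(29) - 1500)*142) = 1/(-716643 + (-1500 + 4*sqrt(29))*142) = 1/(-716643 + (-213000 + 568*sqrt(29))) = 1/(-929643 + 568*sqrt(29))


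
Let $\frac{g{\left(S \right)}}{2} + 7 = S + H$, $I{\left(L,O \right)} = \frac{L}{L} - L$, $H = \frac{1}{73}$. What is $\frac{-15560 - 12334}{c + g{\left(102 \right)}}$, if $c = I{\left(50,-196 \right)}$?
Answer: $- \frac{2036262}{10295} \approx -197.79$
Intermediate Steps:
$H = \frac{1}{73} \approx 0.013699$
$I{\left(L,O \right)} = 1 - L$
$g{\left(S \right)} = - \frac{1020}{73} + 2 S$ ($g{\left(S \right)} = -14 + 2 \left(S + \frac{1}{73}\right) = -14 + 2 \left(\frac{1}{73} + S\right) = -14 + \left(\frac{2}{73} + 2 S\right) = - \frac{1020}{73} + 2 S$)
$c = -49$ ($c = 1 - 50 = -49$)
$\frac{-15560 - 12334}{c + g{\left(102 \right)}} = \frac{-15560 - 12334}{-49 + \left(- \frac{1020}{73} + 2 \cdot 102\right)} = - \frac{27894}{-49 + \left(- \frac{1020}{73} + 204\right)} = - \frac{27894}{-49 + \frac{13872}{73}} = - \frac{27894}{\frac{10295}{73}} = \left(-27894\right) \frac{73}{10295} = - \frac{2036262}{10295}$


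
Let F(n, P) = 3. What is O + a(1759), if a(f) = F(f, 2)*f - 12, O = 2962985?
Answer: 2968250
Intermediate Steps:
a(f) = -12 + 3*f (a(f) = 3*f - 12 = -12 + 3*f)
O + a(1759) = 2962985 + (-12 + 3*1759) = 2962985 + (-12 + 5277) = 2962985 + 5265 = 2968250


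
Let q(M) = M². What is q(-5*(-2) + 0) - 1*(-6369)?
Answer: 6469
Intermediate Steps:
q(-5*(-2) + 0) - 1*(-6369) = (-5*(-2) + 0)² - 1*(-6369) = (10 + 0)² + 6369 = 10² + 6369 = 100 + 6369 = 6469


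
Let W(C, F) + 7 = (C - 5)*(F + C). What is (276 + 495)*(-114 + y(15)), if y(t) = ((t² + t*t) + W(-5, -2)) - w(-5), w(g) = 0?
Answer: 307629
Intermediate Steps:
W(C, F) = -7 + (-5 + C)*(C + F) (W(C, F) = -7 + (C - 5)*(F + C) = -7 + (-5 + C)*(C + F))
y(t) = 63 + 2*t² (y(t) = ((t² + t*t) + (-7 + (-5)² - 5*(-5) - 5*(-2) - 5*(-2))) - 1*0 = ((t² + t²) + (-7 + 25 + 25 + 10 + 10)) + 0 = (2*t² + 63) + 0 = (63 + 2*t²) + 0 = 63 + 2*t²)
(276 + 495)*(-114 + y(15)) = (276 + 495)*(-114 + (63 + 2*15²)) = 771*(-114 + (63 + 2*225)) = 771*(-114 + (63 + 450)) = 771*(-114 + 513) = 771*399 = 307629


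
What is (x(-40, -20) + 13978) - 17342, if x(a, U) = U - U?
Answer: -3364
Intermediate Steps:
x(a, U) = 0
(x(-40, -20) + 13978) - 17342 = (0 + 13978) - 17342 = 13978 - 17342 = -3364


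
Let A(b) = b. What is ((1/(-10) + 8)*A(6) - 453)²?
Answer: 4112784/25 ≈ 1.6451e+5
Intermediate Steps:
((1/(-10) + 8)*A(6) - 453)² = ((1/(-10) + 8)*6 - 453)² = ((-⅒ + 8)*6 - 453)² = ((79/10)*6 - 453)² = (237/5 - 453)² = (-2028/5)² = 4112784/25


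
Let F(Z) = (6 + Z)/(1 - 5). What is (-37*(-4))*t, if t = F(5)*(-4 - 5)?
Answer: 3663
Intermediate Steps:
F(Z) = -3/2 - Z/4 (F(Z) = (6 + Z)/(-4) = (6 + Z)*(-¼) = -3/2 - Z/4)
t = 99/4 (t = (-3/2 - ¼*5)*(-4 - 5) = (-3/2 - 5/4)*(-9) = -11/4*(-9) = 99/4 ≈ 24.750)
(-37*(-4))*t = -37*(-4)*(99/4) = 148*(99/4) = 3663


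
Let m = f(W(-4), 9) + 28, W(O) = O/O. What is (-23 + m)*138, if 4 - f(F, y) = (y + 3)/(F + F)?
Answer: 414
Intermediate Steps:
W(O) = 1
f(F, y) = 4 - (3 + y)/(2*F) (f(F, y) = 4 - (y + 3)/(F + F) = 4 - (3 + y)/(2*F))
m = 26 (m = (½)*(-3 - 1*9 + 8*1)/1 + 28 = (½)*1*(-3 - 9 + 8) + 28 = (½)*1*(-4) + 28 = -2 + 28 = 26)
(-23 + m)*138 = (-23 + 26)*138 = 3*138 = 414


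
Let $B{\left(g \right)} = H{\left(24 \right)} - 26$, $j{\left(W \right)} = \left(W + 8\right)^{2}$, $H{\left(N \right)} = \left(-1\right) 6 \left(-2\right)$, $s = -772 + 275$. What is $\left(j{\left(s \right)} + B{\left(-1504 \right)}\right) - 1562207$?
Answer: $-1323100$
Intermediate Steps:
$s = -497$
$H{\left(N \right)} = 12$ ($H{\left(N \right)} = \left(-6\right) \left(-2\right) = 12$)
$j{\left(W \right)} = \left(8 + W\right)^{2}$
$B{\left(g \right)} = -14$ ($B{\left(g \right)} = 12 - 26 = -14$)
$\left(j{\left(s \right)} + B{\left(-1504 \right)}\right) - 1562207 = \left(\left(8 - 497\right)^{2} - 14\right) - 1562207 = \left(\left(-489\right)^{2} - 14\right) - 1562207 = \left(239121 - 14\right) - 1562207 = 239107 - 1562207 = -1323100$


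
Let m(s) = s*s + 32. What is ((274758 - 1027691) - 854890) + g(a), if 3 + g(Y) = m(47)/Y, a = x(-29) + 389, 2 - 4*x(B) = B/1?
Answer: -850536966/529 ≈ -1.6078e+6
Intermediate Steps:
m(s) = 32 + s² (m(s) = s² + 32 = 32 + s²)
x(B) = ½ - B/4 (x(B) = ½ - B/(4*1) = ½ - B/4)
a = 1587/4 (a = (½ - ¼*(-29)) + 389 = (½ + 29/4) + 389 = 31/4 + 389 = 1587/4 ≈ 396.75)
g(Y) = -3 + 2241/Y (g(Y) = -3 + (32 + 47²)/Y = -3 + (32 + 2209)/Y = -3 + 2241/Y)
((274758 - 1027691) - 854890) + g(a) = ((274758 - 1027691) - 854890) + (-3 + 2241/(1587/4)) = (-752933 - 854890) + (-3 + 2241*(4/1587)) = -1607823 + (-3 + 2988/529) = -1607823 + 1401/529 = -850536966/529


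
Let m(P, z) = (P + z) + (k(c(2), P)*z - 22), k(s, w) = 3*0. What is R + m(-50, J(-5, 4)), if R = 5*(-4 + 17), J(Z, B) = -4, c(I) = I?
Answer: -11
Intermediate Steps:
k(s, w) = 0
m(P, z) = -22 + P + z (m(P, z) = (P + z) + (0*z - 22) = (P + z) + (0 - 22) = (P + z) - 22 = -22 + P + z)
R = 65 (R = 5*13 = 65)
R + m(-50, J(-5, 4)) = 65 + (-22 - 50 - 4) = 65 - 76 = -11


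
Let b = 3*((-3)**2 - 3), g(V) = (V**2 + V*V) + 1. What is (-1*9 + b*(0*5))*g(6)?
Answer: -657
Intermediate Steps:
g(V) = 1 + 2*V**2 (g(V) = (V**2 + V**2) + 1 = 2*V**2 + 1 = 1 + 2*V**2)
b = 18 (b = 3*(9 - 3) = 3*6 = 18)
(-1*9 + b*(0*5))*g(6) = (-1*9 + 18*(0*5))*(1 + 2*6**2) = (-9 + 18*0)*(1 + 2*36) = (-9 + 0)*(1 + 72) = -9*73 = -657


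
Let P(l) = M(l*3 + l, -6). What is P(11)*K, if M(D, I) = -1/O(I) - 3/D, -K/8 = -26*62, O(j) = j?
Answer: 41912/33 ≈ 1270.1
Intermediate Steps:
K = 12896 (K = -(-208)*62 = -8*(-1612) = 12896)
M(D, I) = -1/I - 3/D
P(l) = ⅙ - 3/(4*l) (P(l) = -1/(-6) - 3/(l*3 + l) = -1*(-⅙) - 3/(3*l + l) = ⅙ - 3*1/(4*l) = ⅙ - 3/(4*l))
P(11)*K = ((1/12)*(-9 + 2*11)/11)*12896 = ((1/12)*(1/11)*(-9 + 22))*12896 = ((1/12)*(1/11)*13)*12896 = (13/132)*12896 = 41912/33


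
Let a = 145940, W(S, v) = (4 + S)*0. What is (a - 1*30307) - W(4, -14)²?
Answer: 115633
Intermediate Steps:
W(S, v) = 0
(a - 1*30307) - W(4, -14)² = (145940 - 1*30307) - 1*0² = (145940 - 30307) - 1*0 = 115633 + 0 = 115633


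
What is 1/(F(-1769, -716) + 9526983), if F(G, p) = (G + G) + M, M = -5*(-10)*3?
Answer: 1/9523595 ≈ 1.0500e-7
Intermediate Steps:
M = 150 (M = 50*3 = 150)
F(G, p) = 150 + 2*G (F(G, p) = (G + G) + 150 = 2*G + 150 = 150 + 2*G)
1/(F(-1769, -716) + 9526983) = 1/((150 + 2*(-1769)) + 9526983) = 1/((150 - 3538) + 9526983) = 1/(-3388 + 9526983) = 1/9523595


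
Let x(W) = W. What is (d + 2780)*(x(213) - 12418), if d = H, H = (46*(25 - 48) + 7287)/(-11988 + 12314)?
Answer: -11137172345/326 ≈ -3.4163e+7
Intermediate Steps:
H = 6229/326 (H = (46*(-23) + 7287)/326 = (-1058 + 7287)*(1/326) = 6229*(1/326) = 6229/326 ≈ 19.107)
d = 6229/326 ≈ 19.107
(d + 2780)*(x(213) - 12418) = (6229/326 + 2780)*(213 - 12418) = (912509/326)*(-12205) = -11137172345/326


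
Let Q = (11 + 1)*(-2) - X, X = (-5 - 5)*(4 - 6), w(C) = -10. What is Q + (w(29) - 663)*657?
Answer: -442205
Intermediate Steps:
X = 20 (X = -10*(-2) = 20)
Q = -44 (Q = (11 + 1)*(-2) - 1*20 = 12*(-2) - 20 = -24 - 20 = -44)
Q + (w(29) - 663)*657 = -44 + (-10 - 663)*657 = -44 - 673*657 = -44 - 442161 = -442205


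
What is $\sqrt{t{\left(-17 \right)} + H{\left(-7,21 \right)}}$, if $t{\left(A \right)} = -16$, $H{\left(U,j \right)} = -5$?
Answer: $i \sqrt{21} \approx 4.5826 i$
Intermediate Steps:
$\sqrt{t{\left(-17 \right)} + H{\left(-7,21 \right)}} = \sqrt{-16 - 5} = \sqrt{-21} = i \sqrt{21}$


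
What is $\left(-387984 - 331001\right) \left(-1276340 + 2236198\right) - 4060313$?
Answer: $-690127564443$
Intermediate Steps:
$\left(-387984 - 331001\right) \left(-1276340 + 2236198\right) - 4060313 = \left(-718985\right) 959858 - 4060313 = -690123504130 - 4060313 = -690127564443$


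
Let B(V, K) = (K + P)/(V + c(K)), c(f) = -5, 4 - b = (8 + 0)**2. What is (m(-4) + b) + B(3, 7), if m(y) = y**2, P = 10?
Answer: -105/2 ≈ -52.500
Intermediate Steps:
b = -60 (b = 4 - (8 + 0)**2 = 4 - 1*8**2 = 4 - 1*64 = 4 - 64 = -60)
B(V, K) = (10 + K)/(-5 + V) (B(V, K) = (K + 10)/(V - 5) = (10 + K)/(-5 + V))
(m(-4) + b) + B(3, 7) = ((-4)**2 - 60) + (10 + 7)/(-5 + 3) = (16 - 60) + 17/(-2) = -44 - 1/2*17 = -44 - 17/2 = -105/2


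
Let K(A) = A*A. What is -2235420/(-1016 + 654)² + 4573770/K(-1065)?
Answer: -32268402227/2477223015 ≈ -13.026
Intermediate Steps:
K(A) = A²
-2235420/(-1016 + 654)² + 4573770/K(-1065) = -2235420/(-1016 + 654)² + 4573770/((-1065)²) = -2235420/((-362)²) + 4573770/1134225 = -2235420/131044 + 4573770*(1/1134225) = -2235420*1/131044 + 304918/75615 = -558855/32761 + 304918/75615 = -32268402227/2477223015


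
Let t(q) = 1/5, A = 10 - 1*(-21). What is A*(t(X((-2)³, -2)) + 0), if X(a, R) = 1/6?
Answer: 31/5 ≈ 6.2000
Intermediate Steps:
X(a, R) = ⅙
A = 31 (A = 10 + 21 = 31)
t(q) = ⅕
A*(t(X((-2)³, -2)) + 0) = 31*(⅕ + 0) = 31*(⅕) = 31/5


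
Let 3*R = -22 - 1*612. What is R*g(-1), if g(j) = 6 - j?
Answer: -4438/3 ≈ -1479.3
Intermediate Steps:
R = -634/3 (R = (-22 - 1*612)/3 = (-22 - 612)/3 = (1/3)*(-634) = -634/3 ≈ -211.33)
R*g(-1) = -634*(6 - 1*(-1))/3 = -634*(6 + 1)/3 = -634/3*7 = -4438/3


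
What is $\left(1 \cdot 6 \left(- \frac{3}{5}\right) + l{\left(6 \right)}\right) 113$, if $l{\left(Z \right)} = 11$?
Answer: $\frac{4181}{5} \approx 836.2$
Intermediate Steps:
$\left(1 \cdot 6 \left(- \frac{3}{5}\right) + l{\left(6 \right)}\right) 113 = \left(1 \cdot 6 \left(- \frac{3}{5}\right) + 11\right) 113 = \left(6 \left(\left(-3\right) \frac{1}{5}\right) + 11\right) 113 = \left(6 \left(- \frac{3}{5}\right) + 11\right) 113 = \left(- \frac{18}{5} + 11\right) 113 = \frac{37}{5} \cdot 113 = \frac{4181}{5}$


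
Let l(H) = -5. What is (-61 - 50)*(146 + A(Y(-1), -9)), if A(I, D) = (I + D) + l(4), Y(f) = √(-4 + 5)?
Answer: -14763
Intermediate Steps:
Y(f) = 1 (Y(f) = √1 = 1)
A(I, D) = -5 + D + I (A(I, D) = (I + D) - 5 = (D + I) - 5 = -5 + D + I)
(-61 - 50)*(146 + A(Y(-1), -9)) = (-61 - 50)*(146 + (-5 - 9 + 1)) = -111*(146 - 13) = -111*133 = -14763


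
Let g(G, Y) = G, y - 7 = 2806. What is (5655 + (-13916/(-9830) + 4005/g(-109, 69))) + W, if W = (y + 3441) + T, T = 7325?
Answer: 10285400837/535735 ≈ 19199.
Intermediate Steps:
y = 2813 (y = 7 + 2806 = 2813)
W = 13579 (W = (2813 + 3441) + 7325 = 6254 + 7325 = 13579)
(5655 + (-13916/(-9830) + 4005/g(-109, 69))) + W = (5655 + (-13916/(-9830) + 4005/(-109))) + 13579 = (5655 + (-13916*(-1/9830) + 4005*(-1/109))) + 13579 = (5655 + (6958/4915 - 4005/109)) + 13579 = (5655 - 18926153/535735) + 13579 = 3010655272/535735 + 13579 = 10285400837/535735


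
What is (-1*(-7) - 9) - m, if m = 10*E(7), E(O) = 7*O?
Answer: -492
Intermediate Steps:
m = 490 (m = 10*(7*7) = 10*49 = 490)
(-1*(-7) - 9) - m = (-1*(-7) - 9) - 1*490 = (7 - 9) - 490 = -2 - 490 = -492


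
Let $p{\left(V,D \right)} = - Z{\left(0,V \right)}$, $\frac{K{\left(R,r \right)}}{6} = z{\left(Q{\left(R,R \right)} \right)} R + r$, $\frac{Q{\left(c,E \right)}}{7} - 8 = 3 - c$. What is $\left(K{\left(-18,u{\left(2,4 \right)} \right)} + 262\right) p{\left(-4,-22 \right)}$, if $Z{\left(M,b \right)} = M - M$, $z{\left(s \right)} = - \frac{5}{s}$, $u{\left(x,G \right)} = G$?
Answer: $0$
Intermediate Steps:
$Q{\left(c,E \right)} = 77 - 7 c$ ($Q{\left(c,E \right)} = 56 + 7 \left(3 - c\right) = 56 - \left(-21 + 7 c\right) = 77 - 7 c$)
$Z{\left(M,b \right)} = 0$
$K{\left(R,r \right)} = 6 r - \frac{30 R}{77 - 7 R}$ ($K{\left(R,r \right)} = 6 \left(- \frac{5}{77 - 7 R} R + r\right) = 6 \left(- \frac{5 R}{77 - 7 R} + r\right) = 6 \left(r - \frac{5 R}{77 - 7 R}\right) = 6 r - \frac{30 R}{77 - 7 R}$)
$p{\left(V,D \right)} = 0$ ($p{\left(V,D \right)} = \left(-1\right) 0 = 0$)
$\left(K{\left(-18,u{\left(2,4 \right)} \right)} + 262\right) p{\left(-4,-22 \right)} = \left(\frac{6 \left(5 \left(-18\right) + 7 \cdot 4 \left(-11 - 18\right)\right)}{7 \left(-11 - 18\right)} + 262\right) 0 = \left(\frac{6 \left(-90 + 7 \cdot 4 \left(-29\right)\right)}{7 \left(-29\right)} + 262\right) 0 = \left(\frac{6}{7} \left(- \frac{1}{29}\right) \left(-90 - 812\right) + 262\right) 0 = \left(\frac{6}{7} \left(- \frac{1}{29}\right) \left(-902\right) + 262\right) 0 = \left(\frac{5412}{203} + 262\right) 0 = \frac{58598}{203} \cdot 0 = 0$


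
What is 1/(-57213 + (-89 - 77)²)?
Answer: -1/29657 ≈ -3.3719e-5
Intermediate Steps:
1/(-57213 + (-89 - 77)²) = 1/(-57213 + (-166)²) = 1/(-57213 + 27556) = 1/(-29657) = -1/29657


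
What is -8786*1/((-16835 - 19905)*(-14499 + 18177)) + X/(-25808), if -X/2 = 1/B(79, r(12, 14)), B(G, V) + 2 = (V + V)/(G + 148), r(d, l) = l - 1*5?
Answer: 2344606843/95032407924960 ≈ 2.4672e-5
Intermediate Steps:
r(d, l) = -5 + l (r(d, l) = l - 5 = -5 + l)
B(G, V) = -2 + 2*V/(148 + G) (B(G, V) = -2 + (V + V)/(G + 148) = -2 + (2*V)/(148 + G) = -2 + 2*V/(148 + G))
X = 227/218 (X = -2*(148 + 79)/(2*(-148 + (-5 + 14) - 1*79)) = -2*227/(2*(-148 + 9 - 79)) = -2/(2*(1/227)*(-218)) = -2/(-436/227) = -2*(-227/436) = 227/218 ≈ 1.0413)
-8786*1/((-16835 - 19905)*(-14499 + 18177)) + X/(-25808) = -8786*1/((-16835 - 19905)*(-14499 + 18177)) + (227/218)/(-25808) = -8786/(3678*(-36740)) + (227/218)*(-1/25808) = -8786/(-135129720) - 227/5626144 = -8786*(-1/135129720) - 227/5626144 = 4393/67564860 - 227/5626144 = 2344606843/95032407924960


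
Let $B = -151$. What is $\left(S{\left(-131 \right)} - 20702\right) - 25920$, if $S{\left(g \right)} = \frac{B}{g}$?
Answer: $- \frac{6107331}{131} \approx -46621.0$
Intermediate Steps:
$S{\left(g \right)} = - \frac{151}{g}$
$\left(S{\left(-131 \right)} - 20702\right) - 25920 = \left(- \frac{151}{-131} - 20702\right) - 25920 = \left(\left(-151\right) \left(- \frac{1}{131}\right) - 20702\right) - 25920 = \left(\frac{151}{131} - 20702\right) - 25920 = - \frac{2711811}{131} - 25920 = - \frac{6107331}{131}$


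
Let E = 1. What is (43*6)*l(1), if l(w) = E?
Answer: 258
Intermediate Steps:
l(w) = 1
(43*6)*l(1) = (43*6)*1 = 258*1 = 258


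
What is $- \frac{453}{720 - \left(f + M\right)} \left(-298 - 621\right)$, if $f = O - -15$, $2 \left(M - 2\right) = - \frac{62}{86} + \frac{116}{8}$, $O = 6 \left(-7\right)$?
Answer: $\frac{71604804}{126955} \approx 564.02$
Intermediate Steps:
$O = -42$
$M = \frac{1529}{172}$ ($M = 2 + \frac{- \frac{62}{86} + \frac{116}{8}}{2} = 2 + \frac{\left(-62\right) \frac{1}{86} + 116 \cdot \frac{1}{8}}{2} = 2 + \frac{- \frac{31}{43} + \frac{29}{2}}{2} = 2 + \frac{1}{2} \cdot \frac{1185}{86} = 2 + \frac{1185}{172} = \frac{1529}{172} \approx 8.8895$)
$f = -27$ ($f = -42 - -15 = -42 + 15 = -27$)
$- \frac{453}{720 - \left(f + M\right)} \left(-298 - 621\right) = - \frac{453}{720 - \left(-27 + \frac{1529}{172}\right)} \left(-298 - 621\right) = - \frac{453}{720 - - \frac{3115}{172}} \left(-919\right) = - \frac{453}{720 + \frac{3115}{172}} \left(-919\right) = - \frac{453}{\frac{126955}{172}} \left(-919\right) = \left(-453\right) \frac{172}{126955} \left(-919\right) = \left(- \frac{77916}{126955}\right) \left(-919\right) = \frac{71604804}{126955}$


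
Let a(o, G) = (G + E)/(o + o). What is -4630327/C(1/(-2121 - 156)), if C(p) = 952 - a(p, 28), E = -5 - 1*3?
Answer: -4630327/23722 ≈ -195.19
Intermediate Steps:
E = -8 (E = -5 - 3 = -8)
a(o, G) = (-8 + G)/(2*o) (a(o, G) = (G - 8)/(o + o) = (-8 + G)/((2*o)) = (-8 + G)*(1/(2*o)) = (-8 + G)/(2*o))
C(p) = 952 - 10/p (C(p) = 952 - (-8 + 28)/(2*p) = 952 - 20/(2*p) = 952 - 10/p)
-4630327/C(1/(-2121 - 156)) = -4630327/(952 - 10/(1/(-2121 - 156))) = -4630327/(952 - 10/(1/(-2277))) = -4630327/(952 - 10/(-1/2277)) = -4630327/(952 - 10*(-2277)) = -4630327/(952 + 22770) = -4630327/23722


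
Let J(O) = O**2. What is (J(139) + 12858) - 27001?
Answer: 5178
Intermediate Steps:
(J(139) + 12858) - 27001 = (139**2 + 12858) - 27001 = (19321 + 12858) - 27001 = 32179 - 27001 = 5178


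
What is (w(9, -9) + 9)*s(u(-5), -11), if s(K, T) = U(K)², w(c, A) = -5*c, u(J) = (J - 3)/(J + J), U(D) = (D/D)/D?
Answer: -225/4 ≈ -56.250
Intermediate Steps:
U(D) = 1/D
u(J) = (-3 + J)/(2*J) (u(J) = (-3 + J)/((2*J)) = (-3 + J)*(1/(2*J)) = (-3 + J)/(2*J))
s(K, T) = K⁻² (s(K, T) = (1/K)² = K⁻²)
(w(9, -9) + 9)*s(u(-5), -11) = (-5*9 + 9)/((½)*(-3 - 5)/(-5))² = (-45 + 9)/((½)*(-⅕)*(-8))² = -36/(⅘)² = -36*25/16 = -225/4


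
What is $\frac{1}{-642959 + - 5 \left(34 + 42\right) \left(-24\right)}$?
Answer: $- \frac{1}{633839} \approx -1.5777 \cdot 10^{-6}$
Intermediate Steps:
$\frac{1}{-642959 + - 5 \left(34 + 42\right) \left(-24\right)} = \frac{1}{-642959 + \left(-5\right) 76 \left(-24\right)} = \frac{1}{-642959 - -9120} = \frac{1}{-642959 + 9120} = \frac{1}{-633839} = - \frac{1}{633839}$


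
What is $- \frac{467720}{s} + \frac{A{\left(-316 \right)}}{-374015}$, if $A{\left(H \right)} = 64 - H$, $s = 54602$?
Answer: $- \frac{920816024}{107484037} \approx -8.567$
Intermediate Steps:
$- \frac{467720}{s} + \frac{A{\left(-316 \right)}}{-374015} = - \frac{467720}{54602} + \frac{64 - -316}{-374015} = \left(-467720\right) \frac{1}{54602} + \left(64 + 316\right) \left(- \frac{1}{374015}\right) = - \frac{233860}{27301} + 380 \left(- \frac{1}{374015}\right) = - \frac{233860}{27301} - \frac{4}{3937} = - \frac{920816024}{107484037}$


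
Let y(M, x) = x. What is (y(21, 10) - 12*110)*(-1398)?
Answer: 1831380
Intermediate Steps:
(y(21, 10) - 12*110)*(-1398) = (10 - 12*110)*(-1398) = (10 - 1320)*(-1398) = -1310*(-1398) = 1831380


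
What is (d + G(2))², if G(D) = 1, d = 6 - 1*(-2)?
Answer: 81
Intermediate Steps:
d = 8 (d = 6 + 2 = 8)
(d + G(2))² = (8 + 1)² = 9² = 81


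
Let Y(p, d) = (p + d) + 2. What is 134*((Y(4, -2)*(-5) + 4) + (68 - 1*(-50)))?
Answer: 13668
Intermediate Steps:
Y(p, d) = 2 + d + p (Y(p, d) = (d + p) + 2 = 2 + d + p)
134*((Y(4, -2)*(-5) + 4) + (68 - 1*(-50))) = 134*(((2 - 2 + 4)*(-5) + 4) + (68 - 1*(-50))) = 134*((4*(-5) + 4) + (68 + 50)) = 134*((-20 + 4) + 118) = 134*(-16 + 118) = 134*102 = 13668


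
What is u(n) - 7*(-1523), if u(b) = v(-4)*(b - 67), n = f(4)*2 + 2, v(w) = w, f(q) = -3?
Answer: 10945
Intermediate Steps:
n = -4 (n = -3*2 + 2 = -6 + 2 = -4)
u(b) = 268 - 4*b (u(b) = -4*(b - 67) = -4*(-67 + b) = 268 - 4*b)
u(n) - 7*(-1523) = (268 - 4*(-4)) - 7*(-1523) = (268 + 16) - 1*(-10661) = 284 + 10661 = 10945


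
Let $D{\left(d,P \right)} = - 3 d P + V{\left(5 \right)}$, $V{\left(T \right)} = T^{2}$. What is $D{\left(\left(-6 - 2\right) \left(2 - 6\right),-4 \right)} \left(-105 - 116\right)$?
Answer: $-90389$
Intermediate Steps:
$D{\left(d,P \right)} = 25 - 3 P d$ ($D{\left(d,P \right)} = - 3 d P + 5^{2} = - 3 P d + 25 = 25 - 3 P d$)
$D{\left(\left(-6 - 2\right) \left(2 - 6\right),-4 \right)} \left(-105 - 116\right) = \left(25 - - 12 \left(-6 - 2\right) \left(2 - 6\right)\right) \left(-105 - 116\right) = \left(25 - - 12 \left(\left(-8\right) \left(-4\right)\right)\right) \left(-221\right) = \left(25 - \left(-12\right) 32\right) \left(-221\right) = \left(25 + 384\right) \left(-221\right) = 409 \left(-221\right) = -90389$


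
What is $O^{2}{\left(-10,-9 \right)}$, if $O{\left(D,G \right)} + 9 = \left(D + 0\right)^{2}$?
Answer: $8281$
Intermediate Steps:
$O{\left(D,G \right)} = -9 + D^{2}$ ($O{\left(D,G \right)} = -9 + \left(D + 0\right)^{2} = -9 + D^{2}$)
$O^{2}{\left(-10,-9 \right)} = \left(-9 + \left(-10\right)^{2}\right)^{2} = \left(-9 + 100\right)^{2} = 91^{2} = 8281$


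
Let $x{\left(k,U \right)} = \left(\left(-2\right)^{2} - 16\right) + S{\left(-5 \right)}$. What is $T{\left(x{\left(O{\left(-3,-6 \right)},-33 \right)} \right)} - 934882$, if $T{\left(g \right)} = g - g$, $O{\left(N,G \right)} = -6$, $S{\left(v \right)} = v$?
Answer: $-934882$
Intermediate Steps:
$x{\left(k,U \right)} = -17$ ($x{\left(k,U \right)} = \left(\left(-2\right)^{2} - 16\right) - 5 = \left(4 - 16\right) - 5 = -12 - 5 = -17$)
$T{\left(g \right)} = 0$
$T{\left(x{\left(O{\left(-3,-6 \right)},-33 \right)} \right)} - 934882 = 0 - 934882 = -934882$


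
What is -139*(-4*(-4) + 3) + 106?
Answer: -2535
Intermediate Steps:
-139*(-4*(-4) + 3) + 106 = -139*(16 + 3) + 106 = -139*19 + 106 = -2641 + 106 = -2535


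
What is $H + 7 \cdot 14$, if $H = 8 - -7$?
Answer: $113$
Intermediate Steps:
$H = 15$ ($H = 8 + 7 = 15$)
$H + 7 \cdot 14 = 15 + 7 \cdot 14 = 15 + 98 = 113$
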